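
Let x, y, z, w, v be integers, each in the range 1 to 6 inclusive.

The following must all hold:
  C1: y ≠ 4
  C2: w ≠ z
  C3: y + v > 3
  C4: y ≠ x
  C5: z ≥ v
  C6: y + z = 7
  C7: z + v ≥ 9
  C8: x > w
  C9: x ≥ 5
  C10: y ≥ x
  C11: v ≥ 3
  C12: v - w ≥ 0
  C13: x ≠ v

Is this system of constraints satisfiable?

From constraints 9 and 10: y ≥ x ≥ 5. From constraints 5 and 11: z ≥ v ≥ 3. Hence y + z ≥ 8. But constraint 6 requires y + z = 7, and 7 < 8. Contradiction.

Unsatisfiable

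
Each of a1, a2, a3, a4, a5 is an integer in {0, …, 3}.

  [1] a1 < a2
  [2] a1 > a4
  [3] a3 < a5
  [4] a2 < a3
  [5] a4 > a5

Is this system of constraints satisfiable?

Constraints 1, 2, 3, 4, and 5 give a1 < a2, a2 < a3, a3 < a5, a5 < a4, a4 < a1. Chaining: a1 < a2 < a3 < a5 < a4 < a1, which forces a1 < a1 — impossible.

Unsatisfiable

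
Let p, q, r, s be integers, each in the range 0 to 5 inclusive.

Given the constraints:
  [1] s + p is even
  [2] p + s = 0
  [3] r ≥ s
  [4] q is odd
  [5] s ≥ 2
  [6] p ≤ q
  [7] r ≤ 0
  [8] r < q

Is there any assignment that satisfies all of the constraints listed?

Unsatisfiable

From constraint 5: s ≥ 2. From constraints 3 and 7: s ≤ r and r ≤ 0, so s ≤ 0. But 0 < 2, so no value of s works.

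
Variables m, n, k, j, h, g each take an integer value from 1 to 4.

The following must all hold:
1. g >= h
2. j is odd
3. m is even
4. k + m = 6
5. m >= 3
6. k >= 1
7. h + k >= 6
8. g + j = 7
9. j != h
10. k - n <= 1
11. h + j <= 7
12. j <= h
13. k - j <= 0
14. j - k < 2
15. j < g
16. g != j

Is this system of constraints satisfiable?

Try m = 4, n = 4, k = 2, j = 3, h = 4, g = 4.
Check constraint 4: k + m = 6; constraint 7: h + k = 6. The remaining constraints are straightforward to verify.

Satisfiable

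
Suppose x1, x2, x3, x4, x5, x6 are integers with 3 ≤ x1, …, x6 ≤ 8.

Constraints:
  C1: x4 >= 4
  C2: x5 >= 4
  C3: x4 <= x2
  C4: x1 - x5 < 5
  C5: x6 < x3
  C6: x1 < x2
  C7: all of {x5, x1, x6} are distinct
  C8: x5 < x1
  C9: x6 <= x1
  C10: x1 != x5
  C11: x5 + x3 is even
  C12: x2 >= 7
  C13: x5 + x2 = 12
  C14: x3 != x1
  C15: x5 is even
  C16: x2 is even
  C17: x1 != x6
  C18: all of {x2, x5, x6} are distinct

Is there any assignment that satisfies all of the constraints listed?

One satisfying assignment is x1 = 6, x2 = 8, x3 = 8, x4 = 4, x5 = 4, x6 = 5.
For the less obvious constraints — constraint 4: x1 - x5 = 2; constraint 13: x5 + x2 = 12 — and the others hold by inspection.

Satisfiable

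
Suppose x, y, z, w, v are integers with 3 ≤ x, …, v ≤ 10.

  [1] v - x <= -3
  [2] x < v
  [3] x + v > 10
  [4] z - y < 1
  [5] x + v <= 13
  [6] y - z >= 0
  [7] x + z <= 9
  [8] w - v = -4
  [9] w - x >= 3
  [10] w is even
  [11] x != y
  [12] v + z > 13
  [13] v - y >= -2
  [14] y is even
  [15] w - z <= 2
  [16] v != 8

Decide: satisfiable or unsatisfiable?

Unsatisfiable

Constraints 1, 6, 9, 13, and 15 give v − y ≥ -2, y − z ≥ 0, z − w ≥ -2, w − x ≥ 3, x − v ≥ 3.
Adding all 5 inequalities: the left sides telescope to 0, and the right sides sum to (-2) + 0 + (-2) + 3 + 3 = 2. So 0 ≥ 2, which is false.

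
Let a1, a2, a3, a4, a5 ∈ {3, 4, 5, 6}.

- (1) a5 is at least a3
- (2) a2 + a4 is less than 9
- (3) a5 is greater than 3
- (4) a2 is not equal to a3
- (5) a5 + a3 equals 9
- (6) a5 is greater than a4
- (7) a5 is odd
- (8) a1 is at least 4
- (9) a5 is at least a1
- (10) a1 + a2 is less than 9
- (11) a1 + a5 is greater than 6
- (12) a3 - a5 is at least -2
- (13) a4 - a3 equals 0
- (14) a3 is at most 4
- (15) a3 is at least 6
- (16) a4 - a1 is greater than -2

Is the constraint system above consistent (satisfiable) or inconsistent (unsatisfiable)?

From constraints 8 and 9: a5 ≥ a1 ≥ 4. From constraint 15: a3 ≥ 6. Hence a5 + a3 ≥ 10. But constraint 5 requires a5 + a3 = 9, and 9 < 10. Contradiction.

Unsatisfiable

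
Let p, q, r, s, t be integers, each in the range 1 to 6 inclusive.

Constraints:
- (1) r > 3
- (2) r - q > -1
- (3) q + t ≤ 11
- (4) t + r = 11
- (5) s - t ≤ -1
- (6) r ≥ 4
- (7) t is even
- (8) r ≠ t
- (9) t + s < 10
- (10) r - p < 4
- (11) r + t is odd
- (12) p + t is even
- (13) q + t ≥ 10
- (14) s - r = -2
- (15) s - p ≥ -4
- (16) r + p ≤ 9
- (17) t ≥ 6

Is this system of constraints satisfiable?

Try p = 4, q = 4, r = 5, s = 3, t = 6.
Check constraint 2: r - q = 1; constraint 3: q + t = 10. The remaining constraints are straightforward to verify.

Satisfiable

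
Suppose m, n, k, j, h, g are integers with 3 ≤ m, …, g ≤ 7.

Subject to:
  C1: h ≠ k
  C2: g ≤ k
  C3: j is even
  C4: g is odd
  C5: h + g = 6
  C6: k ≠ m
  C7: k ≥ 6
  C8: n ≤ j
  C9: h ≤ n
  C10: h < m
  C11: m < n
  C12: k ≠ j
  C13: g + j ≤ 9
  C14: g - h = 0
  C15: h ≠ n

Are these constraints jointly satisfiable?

Satisfiable

Take m = 5, n = 6, k = 7, j = 6, h = 3, g = 3. Then constraint 5: h + g = 6; constraint 13: g + j = 9, and every other listed constraint is also met.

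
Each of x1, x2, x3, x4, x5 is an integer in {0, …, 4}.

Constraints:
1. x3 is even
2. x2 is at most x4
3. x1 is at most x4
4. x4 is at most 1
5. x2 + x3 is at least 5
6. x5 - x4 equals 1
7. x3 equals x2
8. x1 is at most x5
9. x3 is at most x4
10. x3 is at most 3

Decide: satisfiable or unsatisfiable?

From constraints 2 and 4: x2 ≤ x4 ≤ 1. From constraint 10: x3 ≤ 3. Hence x2 + x3 ≤ 4. But constraint 5 requires x2 + x3 ≥ 5, and 5 > 4. Contradiction.

Unsatisfiable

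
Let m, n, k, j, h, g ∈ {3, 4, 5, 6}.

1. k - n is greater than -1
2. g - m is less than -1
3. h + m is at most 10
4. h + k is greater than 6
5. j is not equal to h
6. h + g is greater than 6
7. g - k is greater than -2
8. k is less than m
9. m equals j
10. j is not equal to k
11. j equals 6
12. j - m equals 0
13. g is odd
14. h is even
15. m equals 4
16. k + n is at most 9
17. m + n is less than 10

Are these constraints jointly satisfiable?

Constraint 15 fixes m = 4 and constraint 11 fixes j = 6, but constraint 9 requires m = j. Since 4 ≠ 6, contradiction.

Unsatisfiable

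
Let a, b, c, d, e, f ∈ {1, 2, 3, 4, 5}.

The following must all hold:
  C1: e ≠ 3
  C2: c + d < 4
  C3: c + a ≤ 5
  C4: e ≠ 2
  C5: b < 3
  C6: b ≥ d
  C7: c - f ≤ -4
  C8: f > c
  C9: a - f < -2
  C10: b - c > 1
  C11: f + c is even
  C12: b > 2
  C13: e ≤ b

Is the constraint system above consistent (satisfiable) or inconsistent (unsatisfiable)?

From constraint 12: b ≥ 3. From constraint 5: b ≤ 2. But 2 < 3, so no value of b works.

Unsatisfiable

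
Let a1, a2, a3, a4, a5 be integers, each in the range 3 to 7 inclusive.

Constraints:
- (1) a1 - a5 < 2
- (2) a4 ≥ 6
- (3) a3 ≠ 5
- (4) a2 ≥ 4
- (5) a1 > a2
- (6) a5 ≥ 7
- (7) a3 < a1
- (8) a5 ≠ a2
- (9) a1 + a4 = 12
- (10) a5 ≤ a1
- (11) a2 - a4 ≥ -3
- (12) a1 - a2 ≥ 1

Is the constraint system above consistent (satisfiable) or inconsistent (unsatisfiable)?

From constraints 6 and 10: a1 ≥ a5 ≥ 7. From constraint 2: a4 ≥ 6. Hence a1 + a4 ≥ 13. But constraint 9 requires a1 + a4 = 12, and 12 < 13. Contradiction.

Unsatisfiable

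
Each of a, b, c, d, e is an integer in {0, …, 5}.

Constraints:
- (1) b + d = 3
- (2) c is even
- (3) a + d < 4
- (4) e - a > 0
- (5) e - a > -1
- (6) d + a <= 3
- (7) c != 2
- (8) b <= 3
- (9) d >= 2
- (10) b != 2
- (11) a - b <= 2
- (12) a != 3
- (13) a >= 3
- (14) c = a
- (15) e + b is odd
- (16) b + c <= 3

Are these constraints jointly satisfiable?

Unsatisfiable

From constraint 9: d ≥ 2. From constraint 13: a ≥ 3. Hence d + a ≥ 5. But constraint 6 requires d + a ≤ 3, and 3 < 5. Contradiction.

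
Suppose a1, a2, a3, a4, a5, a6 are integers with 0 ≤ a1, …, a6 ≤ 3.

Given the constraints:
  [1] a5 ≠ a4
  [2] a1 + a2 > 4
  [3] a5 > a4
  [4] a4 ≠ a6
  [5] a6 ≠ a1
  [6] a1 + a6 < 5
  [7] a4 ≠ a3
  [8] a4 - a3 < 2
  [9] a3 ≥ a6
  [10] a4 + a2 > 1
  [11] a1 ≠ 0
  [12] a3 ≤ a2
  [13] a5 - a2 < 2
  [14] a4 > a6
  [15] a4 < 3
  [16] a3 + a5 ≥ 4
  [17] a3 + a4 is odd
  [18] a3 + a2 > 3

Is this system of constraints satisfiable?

Satisfiable

One satisfying assignment is a1 = 2, a2 = 3, a3 = 2, a4 = 1, a5 = 3, a6 = 0.
For the less obvious constraints — constraint 2: a1 + a2 = 5; constraint 6: a1 + a6 = 2 — and the others hold by inspection.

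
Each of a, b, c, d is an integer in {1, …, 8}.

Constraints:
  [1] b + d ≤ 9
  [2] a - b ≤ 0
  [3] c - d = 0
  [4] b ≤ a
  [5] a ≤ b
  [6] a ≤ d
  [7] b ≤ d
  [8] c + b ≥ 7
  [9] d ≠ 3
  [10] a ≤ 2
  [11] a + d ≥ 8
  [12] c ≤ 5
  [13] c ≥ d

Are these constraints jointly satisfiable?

Unsatisfiable

From constraint 10: a ≤ 2. From constraints 12 and 13: d ≤ c ≤ 5. Hence a + d ≤ 7. But constraint 11 requires a + d ≥ 8, and 8 > 7. Contradiction.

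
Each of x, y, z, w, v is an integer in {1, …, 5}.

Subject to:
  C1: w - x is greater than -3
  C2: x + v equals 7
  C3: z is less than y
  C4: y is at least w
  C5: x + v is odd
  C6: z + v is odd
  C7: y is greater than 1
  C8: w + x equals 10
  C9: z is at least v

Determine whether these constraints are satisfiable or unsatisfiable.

Try x = 5, y = 5, z = 3, w = 5, v = 2.
Check constraint 1: w - x = 0; constraint 2: x + v = 7. The remaining constraints are straightforward to verify.

Satisfiable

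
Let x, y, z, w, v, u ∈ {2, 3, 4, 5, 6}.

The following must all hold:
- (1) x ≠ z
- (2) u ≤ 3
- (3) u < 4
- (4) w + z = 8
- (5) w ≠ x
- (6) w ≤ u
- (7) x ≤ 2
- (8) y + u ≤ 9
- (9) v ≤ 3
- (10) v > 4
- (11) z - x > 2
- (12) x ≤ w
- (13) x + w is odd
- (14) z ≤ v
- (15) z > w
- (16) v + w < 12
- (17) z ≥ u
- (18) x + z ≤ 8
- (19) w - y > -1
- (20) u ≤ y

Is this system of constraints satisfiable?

Unsatisfiable

From constraints 2 and 6: w ≤ u ≤ 3. From constraints 9 and 14: z ≤ v ≤ 3. Hence w + z ≤ 6. But constraint 4 requires w + z = 8, and 8 > 6. Contradiction.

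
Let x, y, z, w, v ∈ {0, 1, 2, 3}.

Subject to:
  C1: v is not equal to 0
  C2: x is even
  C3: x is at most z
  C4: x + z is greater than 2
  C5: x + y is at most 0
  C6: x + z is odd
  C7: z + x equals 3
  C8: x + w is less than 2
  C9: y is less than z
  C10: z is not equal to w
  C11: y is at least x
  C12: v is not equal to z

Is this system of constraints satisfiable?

One satisfying assignment is x = 0, y = 0, z = 3, w = 1, v = 1.
For the less obvious constraints — constraint 4: x + z = 3; constraint 5: x + y = 0; constraint 7: z + x = 3 — and the others hold by inspection.

Satisfiable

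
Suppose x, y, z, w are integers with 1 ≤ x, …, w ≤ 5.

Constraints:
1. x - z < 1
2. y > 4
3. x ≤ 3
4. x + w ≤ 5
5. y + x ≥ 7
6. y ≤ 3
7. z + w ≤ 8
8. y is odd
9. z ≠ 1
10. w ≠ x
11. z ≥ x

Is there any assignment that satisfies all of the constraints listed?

Unsatisfiable

From constraint 6: y ≤ 3. From constraint 3: x ≤ 3. Hence y + x ≤ 6. But constraint 5 requires y + x ≥ 7, and 7 > 6. Contradiction.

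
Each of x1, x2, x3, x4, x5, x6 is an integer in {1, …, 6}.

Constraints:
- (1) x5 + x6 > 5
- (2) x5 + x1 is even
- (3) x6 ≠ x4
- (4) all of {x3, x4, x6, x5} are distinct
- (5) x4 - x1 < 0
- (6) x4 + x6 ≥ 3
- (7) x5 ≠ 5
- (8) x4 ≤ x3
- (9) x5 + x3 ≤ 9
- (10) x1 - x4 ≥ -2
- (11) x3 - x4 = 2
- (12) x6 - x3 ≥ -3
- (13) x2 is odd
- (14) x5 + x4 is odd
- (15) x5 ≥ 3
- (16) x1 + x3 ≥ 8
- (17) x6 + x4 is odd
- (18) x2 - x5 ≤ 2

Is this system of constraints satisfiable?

Setting (x1, x2, x3, x4, x5, x6) = (4, 3, 5, 3, 4, 2) satisfies everything: constraint 1: x5 + x6 = 6; constraint 5: x4 - x1 = -1; constraint 6: x4 + x6 = 5, and the others follow.

Satisfiable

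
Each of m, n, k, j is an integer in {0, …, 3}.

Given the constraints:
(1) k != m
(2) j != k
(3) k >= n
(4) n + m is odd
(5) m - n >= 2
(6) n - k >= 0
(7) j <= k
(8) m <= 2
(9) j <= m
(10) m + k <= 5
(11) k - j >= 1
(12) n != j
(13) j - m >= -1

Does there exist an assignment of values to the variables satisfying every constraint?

Unsatisfiable

Constraints 5, 6, 11, and 13 give k − j ≥ 1, j − m ≥ -1, m − n ≥ 2, n − k ≥ 0.
Adding all 4 inequalities: the left sides telescope to 0, and the right sides sum to 1 + (-1) + 2 + 0 = 2. So 0 ≥ 2, which is false.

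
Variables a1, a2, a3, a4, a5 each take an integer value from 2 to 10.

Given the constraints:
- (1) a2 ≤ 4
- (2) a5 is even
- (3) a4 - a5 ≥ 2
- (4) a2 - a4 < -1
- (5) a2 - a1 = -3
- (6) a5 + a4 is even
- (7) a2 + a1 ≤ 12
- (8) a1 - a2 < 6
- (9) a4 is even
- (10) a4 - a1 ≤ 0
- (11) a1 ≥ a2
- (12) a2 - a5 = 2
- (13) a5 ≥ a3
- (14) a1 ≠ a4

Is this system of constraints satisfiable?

Setting (a1, a2, a3, a4, a5) = (7, 4, 2, 6, 2) satisfies everything: constraint 3: a4 - a5 = 4; constraint 4: a2 - a4 = -2, and the others follow.

Satisfiable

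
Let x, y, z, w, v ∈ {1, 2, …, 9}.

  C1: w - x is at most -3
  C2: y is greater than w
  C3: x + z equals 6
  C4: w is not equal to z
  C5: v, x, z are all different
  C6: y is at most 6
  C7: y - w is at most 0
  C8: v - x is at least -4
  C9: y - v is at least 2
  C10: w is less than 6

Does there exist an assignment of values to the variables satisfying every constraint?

Constraints 1, 7, 8, and 9 give x − w ≥ 3, w − y ≥ 0, y − v ≥ 2, v − x ≥ -4.
Adding all 4 inequalities: the left sides telescope to 0, and the right sides sum to 3 + 0 + 2 + (-4) = 1. So 0 ≥ 1, which is false.

Unsatisfiable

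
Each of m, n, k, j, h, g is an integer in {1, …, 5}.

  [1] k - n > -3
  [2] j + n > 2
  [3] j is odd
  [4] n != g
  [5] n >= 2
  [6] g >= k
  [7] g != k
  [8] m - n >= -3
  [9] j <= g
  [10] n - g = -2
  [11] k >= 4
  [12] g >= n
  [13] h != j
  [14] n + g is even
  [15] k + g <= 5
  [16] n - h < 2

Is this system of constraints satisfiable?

Unsatisfiable

From constraint 11: k ≥ 4. From constraints 5 and 12: g ≥ n ≥ 2. Hence k + g ≥ 6. But constraint 15 requires k + g ≤ 5, and 5 < 6. Contradiction.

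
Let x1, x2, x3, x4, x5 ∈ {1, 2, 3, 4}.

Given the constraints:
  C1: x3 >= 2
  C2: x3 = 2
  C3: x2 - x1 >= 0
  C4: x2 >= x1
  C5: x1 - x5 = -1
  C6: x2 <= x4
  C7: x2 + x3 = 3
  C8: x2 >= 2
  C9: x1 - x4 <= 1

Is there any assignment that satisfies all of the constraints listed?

Unsatisfiable

From constraint 8: x2 ≥ 2. From constraint 1: x3 ≥ 2. Hence x2 + x3 ≥ 4. But constraint 7 requires x2 + x3 = 3, and 3 < 4. Contradiction.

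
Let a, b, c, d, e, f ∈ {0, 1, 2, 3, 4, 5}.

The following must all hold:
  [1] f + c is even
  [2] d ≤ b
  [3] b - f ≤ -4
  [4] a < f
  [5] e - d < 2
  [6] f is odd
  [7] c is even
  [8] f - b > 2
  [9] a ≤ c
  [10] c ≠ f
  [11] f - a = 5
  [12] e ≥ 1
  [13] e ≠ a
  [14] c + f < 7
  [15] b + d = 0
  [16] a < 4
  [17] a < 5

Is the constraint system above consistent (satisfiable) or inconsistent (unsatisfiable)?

Constraint 6 makes f odd and constraint 7 makes c even, so f + c must be odd. Constraint 1 says f + c is even — contradiction.

Unsatisfiable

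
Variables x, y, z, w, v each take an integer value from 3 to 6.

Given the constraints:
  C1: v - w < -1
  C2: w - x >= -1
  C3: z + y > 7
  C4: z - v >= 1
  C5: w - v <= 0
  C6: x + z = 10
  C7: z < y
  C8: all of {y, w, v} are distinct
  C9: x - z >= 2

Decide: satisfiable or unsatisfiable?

Unsatisfiable

Constraints 2, 4, 5, and 9 give x − z ≥ 2, z − v ≥ 1, v − w ≥ 0, w − x ≥ -1.
Adding all 4 inequalities: the left sides telescope to 0, and the right sides sum to 2 + 1 + 0 + (-1) = 2. So 0 ≥ 2, which is false.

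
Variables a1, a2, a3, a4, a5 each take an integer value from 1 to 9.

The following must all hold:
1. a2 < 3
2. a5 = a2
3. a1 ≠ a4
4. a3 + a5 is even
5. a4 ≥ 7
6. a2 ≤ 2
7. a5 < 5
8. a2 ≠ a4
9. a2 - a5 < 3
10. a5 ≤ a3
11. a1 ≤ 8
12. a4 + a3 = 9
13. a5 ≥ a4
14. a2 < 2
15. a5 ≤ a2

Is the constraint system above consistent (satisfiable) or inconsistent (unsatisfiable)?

Unsatisfiable

From constraints 5 and 13: a5 ≥ a4 and a4 ≥ 7, so a5 ≥ 7. From constraints 6 and 15: a5 ≤ a2 and a2 ≤ 2, so a5 ≤ 2. But 2 < 7, so no value of a5 works.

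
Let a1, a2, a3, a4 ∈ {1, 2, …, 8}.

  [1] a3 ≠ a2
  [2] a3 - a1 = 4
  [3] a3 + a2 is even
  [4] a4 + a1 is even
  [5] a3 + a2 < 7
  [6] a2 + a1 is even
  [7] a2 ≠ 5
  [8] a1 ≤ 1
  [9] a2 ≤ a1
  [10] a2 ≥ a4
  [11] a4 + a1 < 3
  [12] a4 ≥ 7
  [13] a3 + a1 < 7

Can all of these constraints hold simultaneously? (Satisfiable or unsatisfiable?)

From constraints 10 and 12: a2 ≥ a4 and a4 ≥ 7, so a2 ≥ 7. From constraints 8 and 9: a2 ≤ a1 and a1 ≤ 1, so a2 ≤ 1. But 1 < 7, so no value of a2 works.

Unsatisfiable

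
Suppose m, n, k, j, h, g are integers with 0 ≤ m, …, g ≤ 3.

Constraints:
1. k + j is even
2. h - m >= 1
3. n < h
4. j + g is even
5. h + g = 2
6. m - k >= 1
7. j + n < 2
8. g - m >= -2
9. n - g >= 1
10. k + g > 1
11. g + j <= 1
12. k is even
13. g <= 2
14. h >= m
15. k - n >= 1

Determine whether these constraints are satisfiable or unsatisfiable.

Constraints 6, 8, 9, and 15 give k − n ≥ 1, n − g ≥ 1, g − m ≥ -2, m − k ≥ 1.
Adding all 4 inequalities: the left sides telescope to 0, and the right sides sum to 1 + 1 + (-2) + 1 = 1. So 0 ≥ 1, which is false.

Unsatisfiable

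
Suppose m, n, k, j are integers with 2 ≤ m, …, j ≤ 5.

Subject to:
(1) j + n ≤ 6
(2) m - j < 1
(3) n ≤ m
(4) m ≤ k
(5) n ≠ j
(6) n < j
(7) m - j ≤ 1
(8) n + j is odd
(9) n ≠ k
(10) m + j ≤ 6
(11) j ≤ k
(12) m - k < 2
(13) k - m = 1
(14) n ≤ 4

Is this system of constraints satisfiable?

Satisfiable

One satisfying assignment is m = 2, n = 2, k = 3, j = 3.
For the less obvious constraints — constraint 1: j + n = 5; constraint 2: m - j = -1 — and the others hold by inspection.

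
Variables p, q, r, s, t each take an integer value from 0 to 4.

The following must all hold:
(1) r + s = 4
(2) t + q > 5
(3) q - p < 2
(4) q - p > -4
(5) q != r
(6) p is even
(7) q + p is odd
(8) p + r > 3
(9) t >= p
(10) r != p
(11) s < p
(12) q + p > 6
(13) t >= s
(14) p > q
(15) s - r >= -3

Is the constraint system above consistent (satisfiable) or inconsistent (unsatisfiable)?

Satisfiable

One satisfying assignment is p = 4, q = 3, r = 2, s = 2, t = 4.
For the less obvious constraints — constraint 1: r + s = 4; constraint 2: t + q = 7; constraint 3: q - p = -1 — and the others hold by inspection.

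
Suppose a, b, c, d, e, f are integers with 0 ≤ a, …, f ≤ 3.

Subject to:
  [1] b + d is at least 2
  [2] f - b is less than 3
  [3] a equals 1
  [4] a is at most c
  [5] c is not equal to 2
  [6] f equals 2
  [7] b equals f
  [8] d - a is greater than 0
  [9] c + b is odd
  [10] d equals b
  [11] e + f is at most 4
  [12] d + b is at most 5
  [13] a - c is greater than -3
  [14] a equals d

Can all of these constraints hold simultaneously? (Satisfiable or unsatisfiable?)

Constraint 3 fixes a = 1 and constraint 6 fixes f = 2. Constraints 7, 10, and 14 give a = d = b = f, so a = f. But 1 ≠ 2 — contradiction.

Unsatisfiable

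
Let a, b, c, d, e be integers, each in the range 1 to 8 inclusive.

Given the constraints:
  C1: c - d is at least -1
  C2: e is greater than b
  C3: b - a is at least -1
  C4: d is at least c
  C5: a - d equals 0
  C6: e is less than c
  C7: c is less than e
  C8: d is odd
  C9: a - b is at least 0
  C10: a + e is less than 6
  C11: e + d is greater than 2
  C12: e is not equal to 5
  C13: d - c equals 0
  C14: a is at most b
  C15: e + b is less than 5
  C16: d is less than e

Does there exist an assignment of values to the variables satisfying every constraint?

Constraints 4, 6, and 16 give c ≤ d, d < e, e < c. Chaining: c ≤ d < e < c, which forces c < c — impossible.

Unsatisfiable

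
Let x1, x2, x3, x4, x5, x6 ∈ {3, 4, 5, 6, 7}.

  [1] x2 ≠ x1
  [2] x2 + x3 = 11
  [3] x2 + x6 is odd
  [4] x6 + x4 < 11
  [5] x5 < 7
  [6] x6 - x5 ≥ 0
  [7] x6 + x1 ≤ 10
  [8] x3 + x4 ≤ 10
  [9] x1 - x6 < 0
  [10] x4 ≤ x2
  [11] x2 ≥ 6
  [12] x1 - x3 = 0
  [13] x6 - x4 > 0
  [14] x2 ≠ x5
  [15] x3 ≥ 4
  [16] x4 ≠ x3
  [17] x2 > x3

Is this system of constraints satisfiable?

The assignment x1 = 4, x2 = 7, x3 = 4, x4 = 3, x5 = 6, x6 = 6 works:
  constraint 2 holds since x2 + x3 = 11.
  constraint 4 holds since x6 + x4 = 9.
  constraint 6 holds since x6 - x5 = 0.
The rest check out directly.

Satisfiable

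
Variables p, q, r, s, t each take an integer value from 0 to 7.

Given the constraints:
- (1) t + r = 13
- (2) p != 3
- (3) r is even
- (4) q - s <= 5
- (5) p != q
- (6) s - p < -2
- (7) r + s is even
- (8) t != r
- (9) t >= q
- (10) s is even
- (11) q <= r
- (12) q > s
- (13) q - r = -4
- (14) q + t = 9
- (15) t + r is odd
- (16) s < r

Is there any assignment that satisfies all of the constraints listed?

Satisfiable

Take p = 4, q = 2, r = 6, s = 0, t = 7. Then constraint 1: t + r = 13; constraint 4: q - s = 2, and every other listed constraint is also met.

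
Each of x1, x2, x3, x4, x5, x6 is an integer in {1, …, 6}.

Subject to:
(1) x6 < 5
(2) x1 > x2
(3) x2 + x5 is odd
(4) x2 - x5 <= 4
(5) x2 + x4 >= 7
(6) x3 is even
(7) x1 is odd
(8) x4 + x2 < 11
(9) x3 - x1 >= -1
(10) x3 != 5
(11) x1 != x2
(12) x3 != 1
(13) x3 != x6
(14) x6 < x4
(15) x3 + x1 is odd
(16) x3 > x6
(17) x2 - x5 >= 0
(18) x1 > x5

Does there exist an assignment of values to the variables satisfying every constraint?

Setting (x1, x2, x3, x4, x5, x6) = (5, 2, 6, 6, 1, 2) satisfies everything: constraint 4: x2 - x5 = 1; constraint 5: x2 + x4 = 8; constraint 8: x4 + x2 = 8, and the others follow.

Satisfiable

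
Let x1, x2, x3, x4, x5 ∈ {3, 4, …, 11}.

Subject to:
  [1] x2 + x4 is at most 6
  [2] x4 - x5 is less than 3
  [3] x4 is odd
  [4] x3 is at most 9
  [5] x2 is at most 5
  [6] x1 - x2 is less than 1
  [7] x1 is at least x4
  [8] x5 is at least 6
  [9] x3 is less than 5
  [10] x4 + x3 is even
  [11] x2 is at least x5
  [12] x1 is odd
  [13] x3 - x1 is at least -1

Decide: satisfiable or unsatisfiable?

From constraint 8: x5 ≥ 6. From constraints 5 and 11: x5 ≤ x2 and x2 ≤ 5, so x5 ≤ 5. But 5 < 6, so no value of x5 works.

Unsatisfiable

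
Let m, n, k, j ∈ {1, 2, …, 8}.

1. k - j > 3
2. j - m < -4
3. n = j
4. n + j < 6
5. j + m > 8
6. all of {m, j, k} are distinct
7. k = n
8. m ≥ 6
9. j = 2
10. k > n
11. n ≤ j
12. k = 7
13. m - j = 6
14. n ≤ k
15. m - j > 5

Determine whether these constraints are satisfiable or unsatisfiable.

Unsatisfiable

Constraint 12 fixes k = 7 and constraint 9 fixes j = 2. Constraints 3 and 7 give k = n = j, so k = j. But 7 ≠ 2 — contradiction.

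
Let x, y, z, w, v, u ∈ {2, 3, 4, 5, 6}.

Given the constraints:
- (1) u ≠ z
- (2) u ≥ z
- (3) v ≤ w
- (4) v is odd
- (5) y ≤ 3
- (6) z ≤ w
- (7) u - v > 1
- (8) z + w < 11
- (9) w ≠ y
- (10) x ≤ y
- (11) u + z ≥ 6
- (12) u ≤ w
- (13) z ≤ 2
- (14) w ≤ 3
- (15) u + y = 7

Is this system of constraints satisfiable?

From constraints 12 and 14: u ≤ w ≤ 3. From constraint 5: y ≤ 3. Hence u + y ≤ 6. But constraint 15 requires u + y = 7, and 7 > 6. Contradiction.

Unsatisfiable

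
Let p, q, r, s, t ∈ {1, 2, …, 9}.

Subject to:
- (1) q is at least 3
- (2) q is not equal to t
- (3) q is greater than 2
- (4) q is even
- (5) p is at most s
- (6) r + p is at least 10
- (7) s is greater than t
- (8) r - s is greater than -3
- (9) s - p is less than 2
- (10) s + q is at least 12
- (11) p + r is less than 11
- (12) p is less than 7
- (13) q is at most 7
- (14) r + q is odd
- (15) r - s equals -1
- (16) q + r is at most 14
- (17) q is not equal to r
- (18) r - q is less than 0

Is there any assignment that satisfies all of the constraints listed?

Try p = 5, q = 6, r = 5, s = 6, t = 5.
Check constraint 6: r + p = 10; constraint 8: r - s = -1; constraint 9: s - p = 1. The remaining constraints are straightforward to verify.

Satisfiable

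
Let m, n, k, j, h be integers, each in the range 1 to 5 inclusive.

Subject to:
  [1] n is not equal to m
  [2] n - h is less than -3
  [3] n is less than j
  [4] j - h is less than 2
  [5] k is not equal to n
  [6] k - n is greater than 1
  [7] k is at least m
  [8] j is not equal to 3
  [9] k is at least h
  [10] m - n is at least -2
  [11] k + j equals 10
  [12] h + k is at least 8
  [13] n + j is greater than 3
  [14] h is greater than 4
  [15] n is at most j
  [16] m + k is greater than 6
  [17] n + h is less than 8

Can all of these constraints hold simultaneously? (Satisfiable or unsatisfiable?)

Satisfiable

The assignment m = 2, n = 1, k = 5, j = 5, h = 5 works:
  constraint 2 holds since n - h = -4.
  constraint 4 holds since j - h = 0.
  constraint 6 holds since k - n = 4.
The rest check out directly.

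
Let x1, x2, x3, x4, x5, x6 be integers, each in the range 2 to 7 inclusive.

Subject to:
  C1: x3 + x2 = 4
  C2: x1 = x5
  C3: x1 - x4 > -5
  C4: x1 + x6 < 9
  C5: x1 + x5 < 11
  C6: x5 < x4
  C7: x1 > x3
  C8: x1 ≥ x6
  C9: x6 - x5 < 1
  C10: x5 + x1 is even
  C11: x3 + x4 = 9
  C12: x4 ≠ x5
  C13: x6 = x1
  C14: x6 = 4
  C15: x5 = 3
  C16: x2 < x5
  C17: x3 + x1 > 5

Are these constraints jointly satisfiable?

Constraint 14 fixes x6 = 4 and constraint 15 fixes x5 = 3. Constraints 2 and 13 give x6 = x1 = x5, so x6 = x5. But 4 ≠ 3 — contradiction.

Unsatisfiable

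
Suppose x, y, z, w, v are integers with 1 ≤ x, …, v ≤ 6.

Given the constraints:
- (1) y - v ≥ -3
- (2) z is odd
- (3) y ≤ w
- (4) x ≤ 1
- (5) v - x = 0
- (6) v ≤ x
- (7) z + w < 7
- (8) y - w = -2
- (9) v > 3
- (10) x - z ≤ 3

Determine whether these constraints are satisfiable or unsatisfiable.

Unsatisfiable

From constraint 9: v ≥ 4. From constraints 4 and 6: v ≤ x and x ≤ 1, so v ≤ 1. But 1 < 4, so no value of v works.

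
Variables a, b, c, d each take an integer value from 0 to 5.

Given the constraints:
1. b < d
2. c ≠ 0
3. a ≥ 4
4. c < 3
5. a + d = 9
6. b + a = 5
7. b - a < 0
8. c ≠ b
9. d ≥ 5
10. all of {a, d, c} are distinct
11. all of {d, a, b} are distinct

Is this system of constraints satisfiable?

Satisfiable

One satisfying assignment is a = 4, b = 1, c = 2, d = 5.
For the less obvious constraints — constraint 5: a + d = 9; constraint 6: b + a = 5 — and the others hold by inspection.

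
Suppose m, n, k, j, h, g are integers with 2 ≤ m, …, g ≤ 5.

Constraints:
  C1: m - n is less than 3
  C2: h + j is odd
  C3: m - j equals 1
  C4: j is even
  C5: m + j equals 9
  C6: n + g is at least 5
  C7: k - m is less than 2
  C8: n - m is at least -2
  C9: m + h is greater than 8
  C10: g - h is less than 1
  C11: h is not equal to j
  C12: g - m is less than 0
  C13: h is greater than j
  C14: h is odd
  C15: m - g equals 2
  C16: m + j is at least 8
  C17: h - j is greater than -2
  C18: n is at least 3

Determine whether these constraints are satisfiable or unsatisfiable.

Satisfiable

Take m = 5, n = 3, k = 5, j = 4, h = 5, g = 3. Then constraint 1: m - n = 2; constraint 3: m - j = 1, and every other listed constraint is also met.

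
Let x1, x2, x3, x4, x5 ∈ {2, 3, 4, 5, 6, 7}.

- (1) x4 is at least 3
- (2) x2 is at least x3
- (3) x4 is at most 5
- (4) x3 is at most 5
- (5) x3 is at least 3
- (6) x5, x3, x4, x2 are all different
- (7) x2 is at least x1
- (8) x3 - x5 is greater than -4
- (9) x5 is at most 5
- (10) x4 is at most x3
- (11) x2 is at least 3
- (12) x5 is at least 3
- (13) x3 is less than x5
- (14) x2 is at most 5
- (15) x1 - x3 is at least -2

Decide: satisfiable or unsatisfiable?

Constraints 1, 3, 4, 5, 9, 11, 12, and 14 confine each of x5, x3, x4, x2 to the 3 values {3, …, 5}.
Constraint 6 requires all 4 of them to be distinct, but only 3 values are available — impossible by the pigeonhole principle.

Unsatisfiable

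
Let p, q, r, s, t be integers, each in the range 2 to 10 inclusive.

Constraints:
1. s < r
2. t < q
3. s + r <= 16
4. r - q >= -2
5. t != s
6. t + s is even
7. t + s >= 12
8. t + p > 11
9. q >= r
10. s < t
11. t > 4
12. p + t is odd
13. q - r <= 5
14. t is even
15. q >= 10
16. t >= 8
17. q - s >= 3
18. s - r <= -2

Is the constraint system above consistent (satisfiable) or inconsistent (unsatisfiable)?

Try p = 5, q = 10, r = 8, s = 6, t = 8.
Check constraint 3: s + r = 14; constraint 4: r - q = -2. The remaining constraints are straightforward to verify.

Satisfiable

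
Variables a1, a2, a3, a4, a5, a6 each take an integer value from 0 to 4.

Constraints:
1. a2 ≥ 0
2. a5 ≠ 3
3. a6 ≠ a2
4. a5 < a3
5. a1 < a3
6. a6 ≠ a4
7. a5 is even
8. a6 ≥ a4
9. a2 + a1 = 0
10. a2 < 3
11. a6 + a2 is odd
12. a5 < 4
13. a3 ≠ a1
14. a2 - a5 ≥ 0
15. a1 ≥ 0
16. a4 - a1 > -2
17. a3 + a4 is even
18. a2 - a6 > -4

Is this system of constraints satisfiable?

Satisfiable

Try a1 = 0, a2 = 0, a3 = 2, a4 = 0, a5 = 0, a6 = 1.
Check constraint 9: a2 + a1 = 0; constraint 14: a2 - a5 = 0; constraint 16: a4 - a1 = 0. The remaining constraints are straightforward to verify.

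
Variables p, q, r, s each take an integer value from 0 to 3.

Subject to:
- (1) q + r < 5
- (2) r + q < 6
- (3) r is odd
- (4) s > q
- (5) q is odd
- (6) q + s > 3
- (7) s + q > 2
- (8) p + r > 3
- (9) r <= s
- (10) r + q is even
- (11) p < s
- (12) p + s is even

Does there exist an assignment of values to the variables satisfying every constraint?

One satisfying assignment is p = 1, q = 1, r = 3, s = 3.
For the less obvious constraints — constraint 1: q + r = 4; constraint 2: r + q = 4; constraint 6: q + s = 4 — and the others hold by inspection.

Satisfiable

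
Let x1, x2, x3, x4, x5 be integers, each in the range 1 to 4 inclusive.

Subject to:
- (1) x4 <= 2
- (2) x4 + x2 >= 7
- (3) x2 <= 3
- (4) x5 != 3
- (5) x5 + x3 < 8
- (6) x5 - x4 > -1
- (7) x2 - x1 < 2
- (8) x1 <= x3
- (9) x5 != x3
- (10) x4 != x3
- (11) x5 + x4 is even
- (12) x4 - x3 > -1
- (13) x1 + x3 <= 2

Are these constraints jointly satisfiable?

Unsatisfiable

From constraint 1: x4 ≤ 2. From constraint 3: x2 ≤ 3. Hence x4 + x2 ≤ 5. But constraint 2 requires x4 + x2 ≥ 7, and 7 > 5. Contradiction.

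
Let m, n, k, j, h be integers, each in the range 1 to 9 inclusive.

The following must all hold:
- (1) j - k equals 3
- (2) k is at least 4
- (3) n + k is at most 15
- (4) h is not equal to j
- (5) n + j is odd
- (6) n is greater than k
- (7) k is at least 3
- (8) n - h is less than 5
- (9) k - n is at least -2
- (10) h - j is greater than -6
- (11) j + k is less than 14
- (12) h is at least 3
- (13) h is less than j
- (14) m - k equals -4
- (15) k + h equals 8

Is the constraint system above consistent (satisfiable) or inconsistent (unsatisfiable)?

Satisfiable

Setting (m, n, k, j, h) = (1, 7, 5, 8, 3) satisfies everything: constraint 1: j - k = 3; constraint 3: n + k = 12; constraint 8: n - h = 4, and the others follow.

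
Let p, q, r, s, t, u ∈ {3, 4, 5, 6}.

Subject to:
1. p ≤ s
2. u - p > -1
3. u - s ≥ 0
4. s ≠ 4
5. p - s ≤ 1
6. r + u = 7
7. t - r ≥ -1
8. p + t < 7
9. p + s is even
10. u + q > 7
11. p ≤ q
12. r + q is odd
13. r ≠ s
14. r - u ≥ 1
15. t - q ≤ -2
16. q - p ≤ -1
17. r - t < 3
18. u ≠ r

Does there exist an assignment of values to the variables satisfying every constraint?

Unsatisfiable

Constraints 3, 5, 7, 14, 15, and 16 give q − t ≥ 2, t − r ≥ -1, r − u ≥ 1, u − s ≥ 0, s − p ≥ -1, p − q ≥ 1.
Adding all 6 inequalities: the left sides telescope to 0, and the right sides sum to 2 + (-1) + 1 + 0 + (-1) + 1 = 2. So 0 ≥ 2, which is false.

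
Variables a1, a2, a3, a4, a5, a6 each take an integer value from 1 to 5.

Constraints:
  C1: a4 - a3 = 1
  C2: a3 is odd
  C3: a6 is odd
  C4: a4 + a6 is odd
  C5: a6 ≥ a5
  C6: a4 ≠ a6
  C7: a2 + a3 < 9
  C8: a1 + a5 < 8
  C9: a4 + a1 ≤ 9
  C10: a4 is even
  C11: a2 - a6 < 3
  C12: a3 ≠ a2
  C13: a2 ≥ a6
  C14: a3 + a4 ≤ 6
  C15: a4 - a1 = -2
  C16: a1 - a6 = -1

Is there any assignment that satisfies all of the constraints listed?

The assignment a1 = 4, a2 = 5, a3 = 1, a4 = 2, a5 = 1, a6 = 5 works:
  constraint 1 holds since a4 - a3 = 1.
  constraint 7 holds since a2 + a3 = 6.
  constraint 8 holds since a1 + a5 = 5.
The rest check out directly.

Satisfiable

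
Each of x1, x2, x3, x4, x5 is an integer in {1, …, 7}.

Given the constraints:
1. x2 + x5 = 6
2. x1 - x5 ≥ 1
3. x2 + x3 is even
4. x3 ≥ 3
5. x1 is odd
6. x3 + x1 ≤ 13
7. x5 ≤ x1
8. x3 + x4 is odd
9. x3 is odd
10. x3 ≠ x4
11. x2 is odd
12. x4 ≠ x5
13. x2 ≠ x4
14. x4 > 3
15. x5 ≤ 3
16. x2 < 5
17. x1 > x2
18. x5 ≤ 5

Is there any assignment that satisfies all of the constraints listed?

Take x1 = 5, x2 = 3, x3 = 5, x4 = 6, x5 = 3. Then constraint 1: x2 + x5 = 6; constraint 2: x1 - x5 = 2; constraint 6: x3 + x1 = 10, and every other listed constraint is also met.

Satisfiable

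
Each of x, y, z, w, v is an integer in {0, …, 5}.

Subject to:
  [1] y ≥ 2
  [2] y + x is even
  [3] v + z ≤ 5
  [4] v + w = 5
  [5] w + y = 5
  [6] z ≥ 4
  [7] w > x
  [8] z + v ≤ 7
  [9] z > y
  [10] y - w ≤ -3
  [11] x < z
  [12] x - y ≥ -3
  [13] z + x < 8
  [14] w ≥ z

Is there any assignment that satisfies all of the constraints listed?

Unsatisfiable

From constraints 6 and 14: w ≥ z ≥ 4. From constraint 1: y ≥ 2. Hence w + y ≥ 6. But constraint 5 requires w + y = 5, and 5 < 6. Contradiction.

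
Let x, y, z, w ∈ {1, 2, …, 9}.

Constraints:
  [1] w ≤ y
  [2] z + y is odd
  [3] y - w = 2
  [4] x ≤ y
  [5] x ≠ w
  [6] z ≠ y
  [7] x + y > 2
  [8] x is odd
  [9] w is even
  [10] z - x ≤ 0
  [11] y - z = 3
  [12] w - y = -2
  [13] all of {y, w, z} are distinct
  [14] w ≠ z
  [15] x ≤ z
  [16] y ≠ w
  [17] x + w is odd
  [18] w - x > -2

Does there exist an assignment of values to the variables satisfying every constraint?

Satisfiable

Take x = 1, y = 4, z = 1, w = 2. Then constraint 3: y - w = 2; constraint 7: x + y = 5; constraint 10: z - x = 0, and every other listed constraint is also met.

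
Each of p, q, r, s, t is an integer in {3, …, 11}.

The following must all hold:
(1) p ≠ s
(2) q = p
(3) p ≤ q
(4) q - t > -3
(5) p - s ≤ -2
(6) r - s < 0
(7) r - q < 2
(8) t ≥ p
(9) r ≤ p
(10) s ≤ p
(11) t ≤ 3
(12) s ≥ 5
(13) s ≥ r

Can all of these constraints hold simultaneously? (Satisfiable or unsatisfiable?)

Unsatisfiable

From constraints 10 and 12: p ≥ s and s ≥ 5, so p ≥ 5. From constraints 8 and 11: p ≤ t and t ≤ 3, so p ≤ 3. But 3 < 5, so no value of p works.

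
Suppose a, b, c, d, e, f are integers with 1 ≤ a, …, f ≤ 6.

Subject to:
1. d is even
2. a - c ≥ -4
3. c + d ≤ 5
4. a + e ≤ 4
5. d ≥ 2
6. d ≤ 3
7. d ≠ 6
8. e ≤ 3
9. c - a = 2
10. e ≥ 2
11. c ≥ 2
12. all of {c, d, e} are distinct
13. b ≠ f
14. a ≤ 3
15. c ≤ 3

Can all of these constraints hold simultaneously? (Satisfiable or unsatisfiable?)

Unsatisfiable

Constraints 5, 6, 8, 10, 11, and 15 confine each of c, d, e to the 2 values {2, 3}.
Constraint 12 requires all 3 of them to be distinct, but only 2 values are available — impossible by the pigeonhole principle.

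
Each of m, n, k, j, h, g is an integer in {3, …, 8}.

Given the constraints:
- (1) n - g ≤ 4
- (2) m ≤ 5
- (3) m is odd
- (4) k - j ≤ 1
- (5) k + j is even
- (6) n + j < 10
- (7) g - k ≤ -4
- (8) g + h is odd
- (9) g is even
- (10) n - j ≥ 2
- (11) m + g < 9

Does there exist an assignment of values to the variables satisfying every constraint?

Unsatisfiable

Constraints 1, 4, 7, and 10 give n − j ≥ 2, j − k ≥ -1, k − g ≥ 4, g − n ≥ -4.
Adding all 4 inequalities: the left sides telescope to 0, and the right sides sum to 2 + (-1) + 4 + (-4) = 1. So 0 ≥ 1, which is false.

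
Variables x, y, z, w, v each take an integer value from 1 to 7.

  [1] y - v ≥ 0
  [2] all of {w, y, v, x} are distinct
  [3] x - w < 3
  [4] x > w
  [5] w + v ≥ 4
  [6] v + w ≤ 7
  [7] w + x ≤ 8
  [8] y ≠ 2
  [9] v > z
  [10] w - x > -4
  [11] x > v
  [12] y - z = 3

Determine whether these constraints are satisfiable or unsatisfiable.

Satisfiable

One satisfying assignment is x = 4, y = 5, z = 2, w = 2, v = 3.
For the less obvious constraints — constraint 1: y - v = 2; constraint 3: x - w = 2 — and the others hold by inspection.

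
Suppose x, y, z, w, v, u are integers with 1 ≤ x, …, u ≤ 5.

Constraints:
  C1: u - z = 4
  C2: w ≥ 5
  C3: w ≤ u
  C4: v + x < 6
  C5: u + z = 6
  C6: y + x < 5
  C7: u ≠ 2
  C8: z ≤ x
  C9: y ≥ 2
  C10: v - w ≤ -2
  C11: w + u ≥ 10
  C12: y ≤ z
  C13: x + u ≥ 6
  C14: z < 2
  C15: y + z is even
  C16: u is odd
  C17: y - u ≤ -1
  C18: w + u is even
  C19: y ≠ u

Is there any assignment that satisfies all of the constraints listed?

From constraints 2 and 3: u ≥ w ≥ 5. From constraints 9 and 12: z ≥ y ≥ 2. Hence u + z ≥ 7. But constraint 5 requires u + z = 6, and 6 < 7. Contradiction.

Unsatisfiable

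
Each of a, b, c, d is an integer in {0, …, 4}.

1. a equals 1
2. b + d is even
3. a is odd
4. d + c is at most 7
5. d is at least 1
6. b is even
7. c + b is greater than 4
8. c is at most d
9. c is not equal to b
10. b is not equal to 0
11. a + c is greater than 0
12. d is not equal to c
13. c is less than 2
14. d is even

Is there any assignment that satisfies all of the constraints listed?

Setting (a, b, c, d) = (1, 4, 1, 4) satisfies everything: constraint 4: d + c = 5; constraint 7: c + b = 5, and the others follow.

Satisfiable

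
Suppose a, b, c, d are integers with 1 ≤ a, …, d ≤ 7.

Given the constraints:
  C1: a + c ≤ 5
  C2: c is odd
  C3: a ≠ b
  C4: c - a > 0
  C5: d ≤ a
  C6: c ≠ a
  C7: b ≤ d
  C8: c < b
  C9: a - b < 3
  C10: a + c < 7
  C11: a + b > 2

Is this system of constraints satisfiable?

Unsatisfiable

Constraints 4, 5, 7, and 8 give d ≤ a, a < c, c < b, b ≤ d. Chaining: d ≤ a < c < b ≤ d, which forces d < d — impossible.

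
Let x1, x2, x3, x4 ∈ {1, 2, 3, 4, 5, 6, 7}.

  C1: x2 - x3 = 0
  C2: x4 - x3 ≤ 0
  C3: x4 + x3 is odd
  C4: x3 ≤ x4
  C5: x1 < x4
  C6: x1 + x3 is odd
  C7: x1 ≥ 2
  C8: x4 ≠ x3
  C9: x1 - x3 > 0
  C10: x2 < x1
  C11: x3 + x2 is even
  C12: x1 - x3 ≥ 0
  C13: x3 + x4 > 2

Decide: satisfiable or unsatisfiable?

Constraints 2, 5, and 9 give x3 < x1, x1 < x4, x4 ≤ x3. Chaining: x3 < x1 < x4 ≤ x3, which forces x3 < x3 — impossible.

Unsatisfiable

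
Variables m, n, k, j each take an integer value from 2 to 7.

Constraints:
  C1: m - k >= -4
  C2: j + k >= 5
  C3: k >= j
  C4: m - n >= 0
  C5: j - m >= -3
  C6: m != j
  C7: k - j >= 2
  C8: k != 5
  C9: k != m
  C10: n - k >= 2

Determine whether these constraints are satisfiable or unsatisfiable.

Unsatisfiable

Constraints 4, 5, 7, and 10 give m − n ≥ 0, n − k ≥ 2, k − j ≥ 2, j − m ≥ -3.
Adding all 4 inequalities: the left sides telescope to 0, and the right sides sum to 0 + 2 + 2 + (-3) = 1. So 0 ≥ 1, which is false.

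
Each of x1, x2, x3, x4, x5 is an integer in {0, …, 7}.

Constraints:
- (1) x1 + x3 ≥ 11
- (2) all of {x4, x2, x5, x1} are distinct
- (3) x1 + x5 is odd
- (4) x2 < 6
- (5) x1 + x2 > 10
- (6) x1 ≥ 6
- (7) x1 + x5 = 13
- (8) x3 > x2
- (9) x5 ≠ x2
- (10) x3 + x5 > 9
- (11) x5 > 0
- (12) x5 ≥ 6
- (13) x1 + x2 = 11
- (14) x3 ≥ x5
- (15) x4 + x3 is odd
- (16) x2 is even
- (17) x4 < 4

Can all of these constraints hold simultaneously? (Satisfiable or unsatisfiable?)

Take x1 = 7, x2 = 4, x3 = 6, x4 = 3, x5 = 6. Then constraint 1: x1 + x3 = 13; constraint 5: x1 + x2 = 11, and every other listed constraint is also met.

Satisfiable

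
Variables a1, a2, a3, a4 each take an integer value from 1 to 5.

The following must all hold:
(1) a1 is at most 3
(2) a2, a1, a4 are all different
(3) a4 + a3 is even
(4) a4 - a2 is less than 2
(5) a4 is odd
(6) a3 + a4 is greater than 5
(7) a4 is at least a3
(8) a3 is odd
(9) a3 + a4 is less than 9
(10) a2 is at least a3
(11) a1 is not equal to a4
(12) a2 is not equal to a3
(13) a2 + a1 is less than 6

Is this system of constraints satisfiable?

Satisfiable

The assignment a1 = 1, a2 = 4, a3 = 3, a4 = 3 works:
  constraint 4 holds since a4 - a2 = -1.
  constraint 6 holds since a3 + a4 = 6.
The rest check out directly.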